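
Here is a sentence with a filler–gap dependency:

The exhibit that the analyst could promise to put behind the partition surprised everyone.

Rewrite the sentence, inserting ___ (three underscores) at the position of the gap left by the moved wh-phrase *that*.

The exhibit that the analyst could promise to put ___ behind the partition surprised everyone.

'that' functions as the direct object of 'put'. The gap is right after 'put'.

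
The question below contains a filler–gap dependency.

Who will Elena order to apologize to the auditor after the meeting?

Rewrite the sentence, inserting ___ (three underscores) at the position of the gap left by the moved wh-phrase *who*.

In situ: Elena will order who to apologize to the auditor after the meeting.
'who' is the direct object of 'order'. The gap is right after 'order'.

Who will Elena order ___ to apologize to the auditor after the meeting?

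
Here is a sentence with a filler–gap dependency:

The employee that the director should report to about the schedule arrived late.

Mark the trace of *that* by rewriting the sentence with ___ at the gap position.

The filler 'that' is interpreted as the object of the preposition 'to'. The gap is right after 'to'.

The employee that the director should report to ___ about the schedule arrived late.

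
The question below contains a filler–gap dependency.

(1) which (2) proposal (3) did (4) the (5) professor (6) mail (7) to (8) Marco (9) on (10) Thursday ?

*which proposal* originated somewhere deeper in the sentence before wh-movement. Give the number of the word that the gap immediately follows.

6

Pre-movement form: The professor did mail which proposal to Marco on Thursday.
'which proposal' is the direct object of 'mail'. It moves to the left edge, and the trace sits right after 'mail':
Which proposal did the professor mail ___ to Marco on Thursday?
'mail' is word 6.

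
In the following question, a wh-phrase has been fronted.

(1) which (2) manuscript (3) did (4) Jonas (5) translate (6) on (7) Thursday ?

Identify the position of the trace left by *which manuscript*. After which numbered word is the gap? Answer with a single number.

5

Underlying clause: Jonas did translate which manuscript on Thursday.
The filler 'which manuscript' is interpreted as the direct object of 'translate'. It moves to the left edge, and the trace sits right after 'translate':
Which manuscript did Jonas translate ___ on Thursday?
'translate' is word 5.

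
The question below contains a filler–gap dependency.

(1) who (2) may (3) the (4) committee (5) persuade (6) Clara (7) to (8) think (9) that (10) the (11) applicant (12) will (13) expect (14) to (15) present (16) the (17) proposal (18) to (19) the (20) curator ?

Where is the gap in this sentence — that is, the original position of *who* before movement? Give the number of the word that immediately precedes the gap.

Underlying clause: The committee may persuade Clara to think that the applicant will expect who to present the proposal to the curator.
'who' functions as the direct object of 'expect'. It moves to the left edge, and the trace sits right after 'expect':
Who may the committee persuade Clara to think that the applicant will expect ___ to present the proposal to the curator?
'expect' is word 13.

13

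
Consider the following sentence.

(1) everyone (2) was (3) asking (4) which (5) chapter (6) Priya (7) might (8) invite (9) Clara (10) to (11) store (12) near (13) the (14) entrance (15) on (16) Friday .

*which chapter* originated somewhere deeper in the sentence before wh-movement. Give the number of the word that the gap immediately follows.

11

Before movement: Priya might invite Clara to store which chapter near the entrance on Friday.
'which chapter' functions as the direct object of 'store'. It moves to the left edge, and the trace sits right after 'store':
Everyone was asking which chapter Priya might invite Clara to store ___ near the entrance on Friday.
'store' is word 11.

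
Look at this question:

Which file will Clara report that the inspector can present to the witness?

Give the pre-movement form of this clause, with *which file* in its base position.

The filler 'which file' is interpreted as the direct object of 'present'. Fronting leaves a gap immediately after 'present':
Which file will Clara report that the inspector can present ___ to the witness?

Clara will report that the inspector can present which file to the witness.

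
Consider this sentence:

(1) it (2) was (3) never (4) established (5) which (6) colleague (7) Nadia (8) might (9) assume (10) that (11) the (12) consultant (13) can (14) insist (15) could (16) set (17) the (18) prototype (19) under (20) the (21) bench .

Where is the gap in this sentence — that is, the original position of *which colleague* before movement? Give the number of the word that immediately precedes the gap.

14

In situ: Nadia might assume that the consultant can insist which colleague could set the prototype under the bench.
The filler 'which colleague' is interpreted as the subject of the clause embedded under 'insist'. It moves to the left edge, and the trace sits right after 'insist':
It was never established which colleague Nadia might assume that the consultant can insist ___ could set the prototype under the bench.
'insist' is word 14.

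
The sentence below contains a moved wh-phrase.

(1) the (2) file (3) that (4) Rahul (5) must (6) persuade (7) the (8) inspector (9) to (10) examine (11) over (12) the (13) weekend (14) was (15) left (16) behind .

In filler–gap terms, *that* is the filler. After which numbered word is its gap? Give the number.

10

The filler 'that' is interpreted as the direct object of 'examine'. Fronting leaves a gap immediately after 'examine':
The file that Rahul must persuade the inspector to examine ___ over the weekend was left behind.
'examine' is word 10.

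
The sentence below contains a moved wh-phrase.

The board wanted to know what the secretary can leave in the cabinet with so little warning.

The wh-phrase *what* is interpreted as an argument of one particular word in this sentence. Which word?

leave

In situ: The secretary can leave what in the cabinet with so little warning.
'what' functions as the direct object of 'leave'. Wh-movement fronts it, leaving a gap right after 'leave':
The board wanted to know what the secretary can leave ___ in the cabinet with so little warning.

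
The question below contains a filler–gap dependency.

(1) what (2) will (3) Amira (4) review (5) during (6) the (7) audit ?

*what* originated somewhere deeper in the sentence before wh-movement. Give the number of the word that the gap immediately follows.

4

Underlying clause: Amira will review what during the audit.
'what' is the direct object of 'review'. Wh-movement fronts it, leaving a gap right after 'review':
What will Amira review ___ during the audit?
'review' is word 4.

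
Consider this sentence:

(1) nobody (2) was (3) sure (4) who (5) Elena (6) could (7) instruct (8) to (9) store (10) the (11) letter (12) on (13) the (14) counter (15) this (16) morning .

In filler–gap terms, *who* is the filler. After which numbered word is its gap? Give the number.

In situ: Elena could instruct who to store the letter on the counter this morning.
The filler 'who' is interpreted as the direct object of 'instruct'. Fronting leaves a gap immediately after 'instruct':
Nobody was sure who Elena could instruct ___ to store the letter on the counter this morning.
'instruct' is word 7.

7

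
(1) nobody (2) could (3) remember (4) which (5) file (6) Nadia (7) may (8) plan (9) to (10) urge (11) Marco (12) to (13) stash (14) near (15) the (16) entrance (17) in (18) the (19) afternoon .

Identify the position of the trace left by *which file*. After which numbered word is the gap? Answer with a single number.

In situ: Nadia may plan to urge Marco to stash which file near the entrance in the afternoon.
The filler 'which file' is interpreted as the direct object of 'stash'. It moves to the left edge, and the trace sits right after 'stash':
Nobody could remember which file Nadia may plan to urge Marco to stash ___ near the entrance in the afternoon.
'stash' is word 13.

13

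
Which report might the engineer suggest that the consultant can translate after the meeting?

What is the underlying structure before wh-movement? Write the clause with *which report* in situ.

The filler 'which report' is interpreted as the direct object of 'translate'. Wh-movement fronts it, leaving a gap right after 'translate':
Which report might the engineer suggest that the consultant can translate ___ after the meeting?

The engineer might suggest that the consultant can translate which report after the meeting.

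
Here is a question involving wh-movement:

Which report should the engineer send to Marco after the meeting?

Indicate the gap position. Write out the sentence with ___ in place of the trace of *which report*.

Pre-movement form: The engineer should send which report to Marco after the meeting.
The filler 'which report' is interpreted as the direct object of 'send'. The gap is right after 'send'.

Which report should the engineer send ___ to Marco after the meeting?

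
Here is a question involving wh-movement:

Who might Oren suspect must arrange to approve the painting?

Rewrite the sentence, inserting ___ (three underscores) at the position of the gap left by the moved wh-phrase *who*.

Underlying clause: Oren might suspect who must arrange to approve the painting.
'who' is the subject of the clause embedded under 'suspect'. The gap is right after 'suspect'.

Who might Oren suspect ___ must arrange to approve the painting?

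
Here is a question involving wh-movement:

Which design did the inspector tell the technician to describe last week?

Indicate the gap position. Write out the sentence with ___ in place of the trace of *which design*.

Before movement: The inspector did tell the technician to describe which design last week.
'which design' is the direct object of 'describe'. The gap is right after 'describe'.

Which design did the inspector tell the technician to describe ___ last week?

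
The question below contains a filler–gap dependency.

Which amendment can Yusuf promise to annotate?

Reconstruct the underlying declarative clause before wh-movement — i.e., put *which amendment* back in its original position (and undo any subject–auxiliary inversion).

Yusuf can promise to annotate which amendment.

'which amendment' is the direct object of 'annotate'. Wh-movement fronts it, leaving a gap right after 'annotate':
Which amendment can Yusuf promise to annotate ___?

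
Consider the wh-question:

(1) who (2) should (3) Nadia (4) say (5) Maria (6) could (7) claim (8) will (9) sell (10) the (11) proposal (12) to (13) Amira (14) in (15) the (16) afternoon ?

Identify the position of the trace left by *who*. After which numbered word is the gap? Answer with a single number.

7

Before movement: Nadia should say Maria could claim who will sell the proposal to Amira in the afternoon.
The filler 'who' is interpreted as the subject of the clause embedded under 'claim'. It moves to the left edge, and the trace sits right after 'claim':
Who should Nadia say Maria could claim ___ will sell the proposal to Amira in the afternoon?
'claim' is word 7.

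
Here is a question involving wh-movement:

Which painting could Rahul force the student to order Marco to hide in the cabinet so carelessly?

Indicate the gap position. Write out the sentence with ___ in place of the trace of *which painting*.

In situ: Rahul could force the student to order Marco to hide which painting in the cabinet so carelessly.
'which painting' functions as the direct object of 'hide'. The gap is right after 'hide'.

Which painting could Rahul force the student to order Marco to hide ___ in the cabinet so carelessly?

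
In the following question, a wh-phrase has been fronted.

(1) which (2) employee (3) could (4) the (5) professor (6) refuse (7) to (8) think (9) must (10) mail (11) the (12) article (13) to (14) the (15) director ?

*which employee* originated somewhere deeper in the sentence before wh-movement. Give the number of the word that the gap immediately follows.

In situ: The professor could refuse to think which employee must mail the article to the director.
The filler 'which employee' is interpreted as the subject of the clause embedded under 'think'. It moves to the left edge, and the trace sits right after 'think':
Which employee could the professor refuse to think ___ must mail the article to the director?
'think' is word 8.

8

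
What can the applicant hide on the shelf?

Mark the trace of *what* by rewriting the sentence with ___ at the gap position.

What can the applicant hide ___ on the shelf?

In situ: The applicant can hide what on the shelf.
'what' is the direct object of 'hide'. The gap is right after 'hide'.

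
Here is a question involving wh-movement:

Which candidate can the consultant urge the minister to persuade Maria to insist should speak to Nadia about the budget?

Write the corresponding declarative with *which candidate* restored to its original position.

The filler 'which candidate' is interpreted as the subject of the clause embedded under 'insist'. It moves to the left edge, and the trace sits right after 'insist':
Which candidate can the consultant urge the minister to persuade Maria to insist ___ should speak to Nadia about the budget?

The consultant can urge the minister to persuade Maria to insist which candidate should speak to Nadia about the budget.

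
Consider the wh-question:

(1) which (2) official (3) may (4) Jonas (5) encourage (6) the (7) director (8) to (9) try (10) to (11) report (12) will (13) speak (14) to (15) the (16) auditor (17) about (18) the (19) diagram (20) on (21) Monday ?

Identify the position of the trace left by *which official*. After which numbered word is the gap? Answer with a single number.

11

Pre-movement form: Jonas may encourage the director to try to report which official will speak to the auditor about the diagram on Monday.
'which official' functions as the subject of the clause embedded under 'report'. Fronting leaves a gap immediately after 'report':
Which official may Jonas encourage the director to try to report ___ will speak to the auditor about the diagram on Monday?
'report' is word 11.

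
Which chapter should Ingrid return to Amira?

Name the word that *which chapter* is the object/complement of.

In situ: Ingrid should return which chapter to Amira.
'which chapter' is the direct object of 'return'. Wh-movement fronts it, leaving a gap right after 'return':
Which chapter should Ingrid return ___ to Amira?

return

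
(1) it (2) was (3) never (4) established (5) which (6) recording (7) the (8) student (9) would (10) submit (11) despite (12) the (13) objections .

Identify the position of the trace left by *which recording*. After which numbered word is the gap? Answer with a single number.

10

Before movement: The student would submit which recording despite the objections.
'which recording' is the direct object of 'submit'. Wh-movement fronts it, leaving a gap right after 'submit':
It was never established which recording the student would submit ___ despite the objections.
'submit' is word 10.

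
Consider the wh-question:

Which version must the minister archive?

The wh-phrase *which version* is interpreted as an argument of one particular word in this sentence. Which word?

In situ: The minister must archive which version.
'which version' is the direct object of 'archive'. Wh-movement fronts it, leaving a gap right after 'archive':
Which version must the minister archive ___?

archive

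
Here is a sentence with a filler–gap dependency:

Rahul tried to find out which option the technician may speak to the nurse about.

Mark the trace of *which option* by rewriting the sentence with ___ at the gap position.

Rahul tried to find out which option the technician may speak to the nurse about ___.

In situ: The technician may speak to the nurse about which option.
'which option' is the object of the preposition 'about'. The gap is right after 'about'.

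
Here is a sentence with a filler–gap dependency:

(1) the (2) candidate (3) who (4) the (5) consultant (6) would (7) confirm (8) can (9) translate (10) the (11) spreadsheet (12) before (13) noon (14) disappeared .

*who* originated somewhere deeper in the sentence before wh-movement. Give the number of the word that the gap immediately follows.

'who' is the subject of the clause embedded under 'confirm'. Fronting leaves a gap immediately after 'confirm':
The candidate who the consultant would confirm ___ can translate the spreadsheet before noon disappeared.
'confirm' is word 7.

7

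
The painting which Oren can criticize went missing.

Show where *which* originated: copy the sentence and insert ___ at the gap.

The painting which Oren can criticize ___ went missing.

'which' is the direct object of 'criticize'. The gap is right after 'criticize'.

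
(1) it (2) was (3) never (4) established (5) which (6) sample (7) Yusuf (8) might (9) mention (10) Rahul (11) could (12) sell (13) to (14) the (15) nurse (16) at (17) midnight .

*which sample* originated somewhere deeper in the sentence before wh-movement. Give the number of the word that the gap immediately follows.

Before movement: Yusuf might mention Rahul could sell which sample to the nurse at midnight.
'which sample' is the direct object of 'sell'. Wh-movement fronts it, leaving a gap right after 'sell':
It was never established which sample Yusuf might mention Rahul could sell ___ to the nurse at midnight.
'sell' is word 12.

12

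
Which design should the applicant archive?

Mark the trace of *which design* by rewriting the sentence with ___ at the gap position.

Which design should the applicant archive ___?

In situ: The applicant should archive which design.
The filler 'which design' is interpreted as the direct object of 'archive'. The gap is right after 'archive'.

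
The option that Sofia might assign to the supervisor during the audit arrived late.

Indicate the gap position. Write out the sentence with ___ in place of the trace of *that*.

The option that Sofia might assign ___ to the supervisor during the audit arrived late.

The filler 'that' is interpreted as the direct object of 'assign'. The gap is right after 'assign'.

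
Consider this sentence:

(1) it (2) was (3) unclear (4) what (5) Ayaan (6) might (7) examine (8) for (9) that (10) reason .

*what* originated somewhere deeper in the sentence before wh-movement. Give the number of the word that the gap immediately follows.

In situ: Ayaan might examine what for that reason.
The filler 'what' is interpreted as the direct object of 'examine'. Fronting leaves a gap immediately after 'examine':
It was unclear what Ayaan might examine ___ for that reason.
'examine' is word 7.

7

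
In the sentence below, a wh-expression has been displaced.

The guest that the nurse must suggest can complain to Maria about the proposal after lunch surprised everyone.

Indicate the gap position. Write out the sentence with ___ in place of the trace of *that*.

The guest that the nurse must suggest ___ can complain to Maria about the proposal after lunch surprised everyone.

'that' functions as the subject of the clause embedded under 'suggest'. The gap is right after 'suggest'.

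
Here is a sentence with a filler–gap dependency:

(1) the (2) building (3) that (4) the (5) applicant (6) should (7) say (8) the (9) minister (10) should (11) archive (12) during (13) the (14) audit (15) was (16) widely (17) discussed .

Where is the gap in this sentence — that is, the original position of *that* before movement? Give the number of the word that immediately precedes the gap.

11

The filler 'that' is interpreted as the direct object of 'archive'. Wh-movement fronts it, leaving a gap right after 'archive':
The building that the applicant should say the minister should archive ___ during the audit was widely discussed.
'archive' is word 11.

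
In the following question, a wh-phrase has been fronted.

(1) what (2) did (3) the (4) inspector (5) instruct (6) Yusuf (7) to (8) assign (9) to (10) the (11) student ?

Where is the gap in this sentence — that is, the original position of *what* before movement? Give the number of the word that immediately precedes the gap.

Pre-movement form: The inspector did instruct Yusuf to assign what to the student.
The filler 'what' is interpreted as the direct object of 'assign'. Wh-movement fronts it, leaving a gap right after 'assign':
What did the inspector instruct Yusuf to assign ___ to the student?
'assign' is word 8.

8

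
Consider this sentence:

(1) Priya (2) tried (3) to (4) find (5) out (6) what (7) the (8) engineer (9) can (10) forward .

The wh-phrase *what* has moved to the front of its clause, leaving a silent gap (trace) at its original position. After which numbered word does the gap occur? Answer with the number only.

Underlying clause: The engineer can forward what.
'what' is the direct object of 'forward'. Wh-movement fronts it, leaving a gap right after 'forward':
Priya tried to find out what the engineer can forward ___.
'forward' is word 10.

10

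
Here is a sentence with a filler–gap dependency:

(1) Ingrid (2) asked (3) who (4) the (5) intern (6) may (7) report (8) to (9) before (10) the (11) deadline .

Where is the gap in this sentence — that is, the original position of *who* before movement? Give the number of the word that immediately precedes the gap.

8

Before movement: The intern may report to who before the deadline.
'who' is the object of the preposition 'to'. Wh-movement fronts it, leaving a gap right after 'to':
Ingrid asked who the intern may report to ___ before the deadline.
'to' is word 8.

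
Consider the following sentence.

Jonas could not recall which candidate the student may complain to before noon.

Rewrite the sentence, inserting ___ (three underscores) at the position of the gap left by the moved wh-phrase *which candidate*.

In situ: The student may complain to which candidate before noon.
The filler 'which candidate' is interpreted as the object of the preposition 'to'. The gap is right after 'to'.

Jonas could not recall which candidate the student may complain to ___ before noon.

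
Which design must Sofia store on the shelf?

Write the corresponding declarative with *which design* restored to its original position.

Sofia must store which design on the shelf.

'which design' is the direct object of 'store'. Wh-movement fronts it, leaving a gap right after 'store':
Which design must Sofia store ___ on the shelf?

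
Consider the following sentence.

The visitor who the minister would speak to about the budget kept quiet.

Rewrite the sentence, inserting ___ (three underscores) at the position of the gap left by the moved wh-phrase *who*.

'who' functions as the object of the preposition 'to'. The gap is right after 'to'.

The visitor who the minister would speak to ___ about the budget kept quiet.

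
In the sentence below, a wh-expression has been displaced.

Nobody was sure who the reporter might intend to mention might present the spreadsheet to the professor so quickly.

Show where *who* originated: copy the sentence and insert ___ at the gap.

Before movement: The reporter might intend to mention who might present the spreadsheet to the professor so quickly.
'who' is the subject of the clause embedded under 'mention'. The gap is right after 'mention'.

Nobody was sure who the reporter might intend to mention ___ might present the spreadsheet to the professor so quickly.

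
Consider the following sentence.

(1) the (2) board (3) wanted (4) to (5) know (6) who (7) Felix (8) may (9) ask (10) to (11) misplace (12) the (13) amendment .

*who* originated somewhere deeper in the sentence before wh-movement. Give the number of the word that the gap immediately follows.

9

Underlying clause: Felix may ask who to misplace the amendment.
'who' is the direct object of 'ask'. Fronting leaves a gap immediately after 'ask':
The board wanted to know who Felix may ask ___ to misplace the amendment.
'ask' is word 9.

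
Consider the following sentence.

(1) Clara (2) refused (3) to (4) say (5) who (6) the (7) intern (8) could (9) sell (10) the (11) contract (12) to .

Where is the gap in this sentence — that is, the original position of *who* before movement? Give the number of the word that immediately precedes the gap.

Underlying clause: The intern could sell the contract to who.
The filler 'who' is interpreted as the object of the preposition 'to' (recipient of 'sell'). Fronting leaves a gap immediately after 'to':
Clara refused to say who the intern could sell the contract to ___.
'to' is word 12.

12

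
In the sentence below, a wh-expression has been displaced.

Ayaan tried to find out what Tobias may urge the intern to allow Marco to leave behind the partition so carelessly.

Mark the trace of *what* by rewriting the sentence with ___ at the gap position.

In situ: Tobias may urge the intern to allow Marco to leave what behind the partition so carelessly.
'what' is the direct object of 'leave'. The gap is right after 'leave'.

Ayaan tried to find out what Tobias may urge the intern to allow Marco to leave ___ behind the partition so carelessly.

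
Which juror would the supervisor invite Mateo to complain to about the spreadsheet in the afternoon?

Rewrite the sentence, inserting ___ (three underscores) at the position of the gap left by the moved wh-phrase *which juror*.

Pre-movement form: The supervisor would invite Mateo to complain to which juror about the spreadsheet in the afternoon.
The filler 'which juror' is interpreted as the object of the preposition 'to'. The gap is right after 'to'.

Which juror would the supervisor invite Mateo to complain to ___ about the spreadsheet in the afternoon?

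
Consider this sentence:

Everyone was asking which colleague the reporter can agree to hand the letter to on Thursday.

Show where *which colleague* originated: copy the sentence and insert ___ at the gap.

Everyone was asking which colleague the reporter can agree to hand the letter to ___ on Thursday.

Underlying clause: The reporter can agree to hand the letter to which colleague on Thursday.
'which colleague' functions as the object of the preposition 'to' (recipient of 'hand'). The gap is right after 'to'.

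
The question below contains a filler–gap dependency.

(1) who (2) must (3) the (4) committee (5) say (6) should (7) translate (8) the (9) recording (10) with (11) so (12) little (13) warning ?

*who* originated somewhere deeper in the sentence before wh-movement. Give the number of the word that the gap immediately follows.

5

Before movement: The committee must say who should translate the recording with so little warning.
'who' functions as the subject of the clause embedded under 'say'. Fronting leaves a gap immediately after 'say':
Who must the committee say ___ should translate the recording with so little warning?
'say' is word 5.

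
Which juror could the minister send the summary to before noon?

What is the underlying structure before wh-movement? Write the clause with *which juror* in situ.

The minister could send the summary to which juror before noon.

The filler 'which juror' is interpreted as the object of the preposition 'to' (recipient of 'send'). Fronting leaves a gap immediately after 'to':
Which juror could the minister send the summary to ___ before noon?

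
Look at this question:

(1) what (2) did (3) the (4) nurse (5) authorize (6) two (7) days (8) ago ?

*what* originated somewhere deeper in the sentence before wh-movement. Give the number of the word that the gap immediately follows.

In situ: The nurse did authorize what two days ago.
'what' is the direct object of 'authorize'. It moves to the left edge, and the trace sits right after 'authorize':
What did the nurse authorize ___ two days ago?
'authorize' is word 5.

5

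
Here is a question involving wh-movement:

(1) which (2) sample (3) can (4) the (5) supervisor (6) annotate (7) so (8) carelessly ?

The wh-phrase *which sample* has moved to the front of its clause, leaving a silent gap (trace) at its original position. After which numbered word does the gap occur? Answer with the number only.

6

Before movement: The supervisor can annotate which sample so carelessly.
'which sample' functions as the direct object of 'annotate'. It moves to the left edge, and the trace sits right after 'annotate':
Which sample can the supervisor annotate ___ so carelessly?
'annotate' is word 6.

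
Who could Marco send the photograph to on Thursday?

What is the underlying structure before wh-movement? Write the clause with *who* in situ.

Marco could send the photograph to who on Thursday.

'who' functions as the object of the preposition 'to' (recipient of 'send'). Fronting leaves a gap immediately after 'to':
Who could Marco send the photograph to ___ on Thursday?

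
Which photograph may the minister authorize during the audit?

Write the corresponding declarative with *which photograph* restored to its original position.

'which photograph' functions as the direct object of 'authorize'. Fronting leaves a gap immediately after 'authorize':
Which photograph may the minister authorize ___ during the audit?

The minister may authorize which photograph during the audit.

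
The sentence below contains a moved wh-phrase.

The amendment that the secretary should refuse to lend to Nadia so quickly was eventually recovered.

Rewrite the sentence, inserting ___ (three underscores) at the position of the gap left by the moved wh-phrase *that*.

The amendment that the secretary should refuse to lend ___ to Nadia so quickly was eventually recovered.

'that' functions as the direct object of 'lend'. The gap is right after 'lend'.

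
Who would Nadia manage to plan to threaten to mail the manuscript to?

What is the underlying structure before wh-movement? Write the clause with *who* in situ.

Nadia would manage to plan to threaten to mail the manuscript to who.

'who' functions as the object of the preposition 'to' (recipient of 'mail'). Wh-movement fronts it, leaving a gap right after 'to':
Who would Nadia manage to plan to threaten to mail the manuscript to ___?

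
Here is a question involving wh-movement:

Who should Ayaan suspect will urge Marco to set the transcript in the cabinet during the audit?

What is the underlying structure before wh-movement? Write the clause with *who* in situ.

'who' is the subject of the clause embedded under 'suspect'. Wh-movement fronts it, leaving a gap right after 'suspect':
Who should Ayaan suspect ___ will urge Marco to set the transcript in the cabinet during the audit?

Ayaan should suspect who will urge Marco to set the transcript in the cabinet during the audit.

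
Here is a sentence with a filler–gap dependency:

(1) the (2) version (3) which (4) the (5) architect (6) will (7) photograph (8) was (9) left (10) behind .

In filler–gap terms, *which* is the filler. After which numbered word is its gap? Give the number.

7

The filler 'which' is interpreted as the direct object of 'photograph'. Fronting leaves a gap immediately after 'photograph':
The version which the architect will photograph ___ was left behind.
'photograph' is word 7.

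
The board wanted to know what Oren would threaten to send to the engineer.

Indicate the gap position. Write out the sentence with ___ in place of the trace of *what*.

The board wanted to know what Oren would threaten to send ___ to the engineer.

Pre-movement form: Oren would threaten to send what to the engineer.
'what' is the direct object of 'send'. The gap is right after 'send'.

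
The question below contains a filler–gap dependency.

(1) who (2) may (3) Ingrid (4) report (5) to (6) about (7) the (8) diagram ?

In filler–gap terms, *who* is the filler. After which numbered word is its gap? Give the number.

5

Pre-movement form: Ingrid may report to who about the diagram.
'who' is the object of the preposition 'to'. Wh-movement fronts it, leaving a gap right after 'to':
Who may Ingrid report to ___ about the diagram?
'to' is word 5.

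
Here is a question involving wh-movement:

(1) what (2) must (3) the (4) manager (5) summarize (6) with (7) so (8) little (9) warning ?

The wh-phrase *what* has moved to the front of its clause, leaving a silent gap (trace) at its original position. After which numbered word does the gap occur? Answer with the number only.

5

Pre-movement form: The manager must summarize what with so little warning.
'what' functions as the direct object of 'summarize'. Fronting leaves a gap immediately after 'summarize':
What must the manager summarize ___ with so little warning?
'summarize' is word 5.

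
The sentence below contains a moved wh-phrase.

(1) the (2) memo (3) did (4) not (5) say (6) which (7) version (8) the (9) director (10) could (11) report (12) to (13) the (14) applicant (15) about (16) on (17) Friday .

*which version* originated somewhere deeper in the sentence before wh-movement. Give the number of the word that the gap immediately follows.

In situ: The director could report to the applicant about which version on Friday.
'which version' is the object of the preposition 'about'. It moves to the left edge, and the trace sits right after 'about':
The memo did not say which version the director could report to the applicant about ___ on Friday.
'about' is word 15.

15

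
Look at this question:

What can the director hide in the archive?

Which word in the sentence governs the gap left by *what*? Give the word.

In situ: The director can hide what in the archive.
The filler 'what' is interpreted as the direct object of 'hide'. It moves to the left edge, and the trace sits right after 'hide':
What can the director hide ___ in the archive?

hide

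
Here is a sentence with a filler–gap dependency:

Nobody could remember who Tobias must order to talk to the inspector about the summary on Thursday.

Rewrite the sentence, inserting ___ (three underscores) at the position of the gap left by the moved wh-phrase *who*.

Nobody could remember who Tobias must order ___ to talk to the inspector about the summary on Thursday.

Before movement: Tobias must order who to talk to the inspector about the summary on Thursday.
'who' functions as the direct object of 'order'. The gap is right after 'order'.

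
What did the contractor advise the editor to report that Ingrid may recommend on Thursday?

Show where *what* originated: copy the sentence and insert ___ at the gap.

What did the contractor advise the editor to report that Ingrid may recommend ___ on Thursday?

Before movement: The contractor did advise the editor to report that Ingrid may recommend what on Thursday.
'what' is the direct object of 'recommend'. The gap is right after 'recommend'.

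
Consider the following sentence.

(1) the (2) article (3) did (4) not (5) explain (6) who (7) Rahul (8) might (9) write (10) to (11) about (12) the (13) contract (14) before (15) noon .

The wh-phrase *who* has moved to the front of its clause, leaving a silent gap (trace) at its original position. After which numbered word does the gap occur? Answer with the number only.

Pre-movement form: Rahul might write to who about the contract before noon.
The filler 'who' is interpreted as the object of the preposition 'to'. Wh-movement fronts it, leaving a gap right after 'to':
The article did not explain who Rahul might write to ___ about the contract before noon.
'to' is word 10.

10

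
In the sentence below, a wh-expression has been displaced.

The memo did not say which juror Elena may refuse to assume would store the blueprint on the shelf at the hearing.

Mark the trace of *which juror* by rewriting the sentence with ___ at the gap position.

Underlying clause: Elena may refuse to assume which juror would store the blueprint on the shelf at the hearing.
'which juror' is the subject of the clause embedded under 'assume'. The gap is right after 'assume'.

The memo did not say which juror Elena may refuse to assume ___ would store the blueprint on the shelf at the hearing.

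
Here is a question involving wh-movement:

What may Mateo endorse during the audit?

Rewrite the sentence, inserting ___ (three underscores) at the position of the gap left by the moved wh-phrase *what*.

In situ: Mateo may endorse what during the audit.
'what' is the direct object of 'endorse'. The gap is right after 'endorse'.

What may Mateo endorse ___ during the audit?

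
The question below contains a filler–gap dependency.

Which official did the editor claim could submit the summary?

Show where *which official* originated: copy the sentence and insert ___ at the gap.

Before movement: The editor did claim which official could submit the summary.
'which official' is the subject of the clause embedded under 'claim'. The gap is right after 'claim'.

Which official did the editor claim ___ could submit the summary?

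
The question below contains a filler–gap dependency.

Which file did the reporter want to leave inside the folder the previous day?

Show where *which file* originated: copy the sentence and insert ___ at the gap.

Which file did the reporter want to leave ___ inside the folder the previous day?

Underlying clause: The reporter did want to leave which file inside the folder the previous day.
The filler 'which file' is interpreted as the direct object of 'leave'. The gap is right after 'leave'.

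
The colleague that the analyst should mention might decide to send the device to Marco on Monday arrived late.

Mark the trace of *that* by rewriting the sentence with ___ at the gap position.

The colleague that the analyst should mention ___ might decide to send the device to Marco on Monday arrived late.

The filler 'that' is interpreted as the subject of the clause embedded under 'mention'. The gap is right after 'mention'.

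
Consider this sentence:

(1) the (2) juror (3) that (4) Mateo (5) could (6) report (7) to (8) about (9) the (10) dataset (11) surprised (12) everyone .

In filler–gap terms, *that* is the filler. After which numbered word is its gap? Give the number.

'that' is the object of the preposition 'to'. Fronting leaves a gap immediately after 'to':
The juror that Mateo could report to ___ about the dataset surprised everyone.
'to' is word 7.

7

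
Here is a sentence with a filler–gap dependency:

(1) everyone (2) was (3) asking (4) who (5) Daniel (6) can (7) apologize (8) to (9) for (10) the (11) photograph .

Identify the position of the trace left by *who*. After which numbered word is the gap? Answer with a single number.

8

Underlying clause: Daniel can apologize to who for the photograph.
'who' functions as the object of the preposition 'to'. Wh-movement fronts it, leaving a gap right after 'to':
Everyone was asking who Daniel can apologize to ___ for the photograph.
'to' is word 8.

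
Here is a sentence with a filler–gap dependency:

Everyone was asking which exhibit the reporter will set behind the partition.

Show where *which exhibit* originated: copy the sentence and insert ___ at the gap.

Everyone was asking which exhibit the reporter will set ___ behind the partition.

Pre-movement form: The reporter will set which exhibit behind the partition.
The filler 'which exhibit' is interpreted as the direct object of 'set'. The gap is right after 'set'.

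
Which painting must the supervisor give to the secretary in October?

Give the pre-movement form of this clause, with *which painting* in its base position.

The supervisor must give which painting to the secretary in October.

The filler 'which painting' is interpreted as the direct object of 'give'. It moves to the left edge, and the trace sits right after 'give':
Which painting must the supervisor give ___ to the secretary in October?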